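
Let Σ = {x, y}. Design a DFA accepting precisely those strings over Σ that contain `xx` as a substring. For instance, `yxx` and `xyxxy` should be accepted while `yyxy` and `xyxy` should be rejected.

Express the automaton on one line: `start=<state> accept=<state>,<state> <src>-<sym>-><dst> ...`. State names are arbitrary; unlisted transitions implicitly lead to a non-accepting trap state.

start=q0 accept=q2 q0-x->q1 q0-y->q0 q1-x->q2 q1-y->q0 q2-x->q2 q2-y->q2

States q0..q1 record the length of the longest prefix of `xx` that matches the current input suffix. Reaching q2 means `xx` has been seen, and we stay there forever. Accept from q2.
With 3 states:
        x   y  
>  q0   q1  q0 
   q1   q2  q0 
 * q2   q2  q2 
(> = start, * = accepting)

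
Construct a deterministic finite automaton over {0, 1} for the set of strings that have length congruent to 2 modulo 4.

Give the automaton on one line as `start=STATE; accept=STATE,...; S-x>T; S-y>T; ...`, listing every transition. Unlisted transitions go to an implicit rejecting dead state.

start=A; accept=C; A-0>B; A-1>B; B-0>C; B-1>C; C-0>D; C-1>D; D-0>A; D-1>A

Only the length mod 4 matters, so use a 4-cycle: from any state, every input symbol moves to the next state, wrapping D back to A. Mark C accepting.
With 4 states:
       0  1 
>  A   B  B 
   B   C  C 
 * C   D  D 
   D   A  A 
(> = start, * = accepting)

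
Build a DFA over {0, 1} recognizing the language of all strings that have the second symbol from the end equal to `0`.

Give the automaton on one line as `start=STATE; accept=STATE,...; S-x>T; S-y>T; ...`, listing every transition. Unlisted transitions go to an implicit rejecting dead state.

start=A; accept=D,E; A-0>B; A-1>C; B-0>D; B-1>E; C-0>F; C-1>G; D-0>D; D-1>E; E-0>F; E-1>G; F-0>D; F-1>E; G-0>F; G-1>G

Because acceptance depends on a position counted from the end, the machine has to buffer the most recent 2 symbols. Make each state the string of the last up-to-2 symbols read; on input `x` shift the window left and append `x`. Accept when the buffered window has length 2 and begins with `0`.
A 7-state machine:
       0  1 
>  A   B  C 
   B   D  E 
   C   F  G 
 * D   D  E 
 * E   F  G 
   F   D  E 
   G   F  G 
(> = start, * = accepting)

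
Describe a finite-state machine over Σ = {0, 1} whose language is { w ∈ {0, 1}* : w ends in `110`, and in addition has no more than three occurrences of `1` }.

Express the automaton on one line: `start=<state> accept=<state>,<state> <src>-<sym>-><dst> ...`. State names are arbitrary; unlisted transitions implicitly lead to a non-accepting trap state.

start=q0 accept=q5 q0-0->q0 q0-1->q1 q1-0->q2 q1-1->q3 q2-0->q2 q2-1->q4 q3-0->q5 q3-1->q6 q4-0->q7 q4-1->q6 q5-0->q7 q5-1->q7 q6-0->q5 q6-1->q7 q7-0->q7 q7-1->q7

Handle the two conditions separately and then intersect. One (4 states) tracks how much of the suffix `110` has currently been matched; the other (5 states) tracks the count of `1`s, saturating at 4. Each combined state is a pair, one component from each; accept when both components accept. Minimizing collapses redundant product states.
        0   1  
>  q0   q0  q1 
   q1   q2  q3 
   q2   q2  q4 
   q3   q5  q6 
   q4   q7  q6 
 * q5   q7  q7 
   q6   q5  q7 
   q7   q7  q7 
(> = start, * = accepting)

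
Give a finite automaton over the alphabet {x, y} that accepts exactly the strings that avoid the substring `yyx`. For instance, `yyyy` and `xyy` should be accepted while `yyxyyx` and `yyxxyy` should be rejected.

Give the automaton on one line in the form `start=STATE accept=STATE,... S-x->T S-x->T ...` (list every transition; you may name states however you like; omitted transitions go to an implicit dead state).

start=q0 accept=q0,q1,q2 q0-x->q0 q0-y->q1 q1-x->q0 q1-y->q2 q2-x->q3 q2-y->q2 q3-x->q3 q3-y->q3

Track partial matches of the forbidden pattern `yyx`. State q3 is a dead state reached once `yyx` has occurred; every other state accepts. q0 means no part of `yyx` is currently matched.
With 4 states:
        x   y  
>* q0   q0  q1 
 * q1   q0  q2 
 * q2   q3  q2 
   q3   q3  q3 
(> = start, * = accepting)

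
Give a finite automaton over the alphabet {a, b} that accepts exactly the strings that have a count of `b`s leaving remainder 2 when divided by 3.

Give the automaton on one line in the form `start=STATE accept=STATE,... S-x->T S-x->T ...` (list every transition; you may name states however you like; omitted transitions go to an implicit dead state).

start=q0 accept=q2 q0-a->q0 q0-b->q1 q1-a->q1 q1-b->q2 q2-a->q2 q2-b->q0

The only thing that matters is how many `b`s have appeared, reduced mod 3. Use one state per residue: q0 for 0, …, q2 for 2. Reading `b` moves to the next residue; anything else stays put. q2 is accepting.
With 3 states:
        a   b  
>  q0   q0  q1 
   q1   q1  q2 
 * q2   q2  q0 
(> = start, * = accepting)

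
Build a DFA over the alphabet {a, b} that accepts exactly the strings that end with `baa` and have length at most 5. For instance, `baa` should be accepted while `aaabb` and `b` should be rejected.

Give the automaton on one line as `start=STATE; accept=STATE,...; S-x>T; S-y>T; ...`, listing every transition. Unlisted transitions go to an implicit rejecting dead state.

Build one automaton per condition and run them in lockstep. One (4 states) tracks how much of the suffix `baa` has currently been matched; the other (7 states) tracks the input length, saturating at 6. Each combined state is a pair, one component from each; accept when both components accept.
With 22 states:
          a    b  
>  q0     q1   q2 
   q1     q3   q4 
   q2     q5   q4 
   q3     q6   q7 
   q4     q8   q7 
   q5     q9   q7 
   q6    q10  q11 
   q7    q12  q11 
   q8    q13  q11 
 * q9    q10  q11 
   q10   q14  q15 
   q11   q16  q15 
   q12   q17  q15 
 * q13   q14  q15 
   q14   q18  q19 
   q15   q20  q19 
   q16   q21  q19 
 * q17   q18  q19 
   q18   q18  q19 
   q19   q20  q19 
   q20   q21  q19 
   q21   q18  q19 
(> = start, * = accepting)

start=q0; accept=q9,q13,q17; q0-a>q1; q0-b>q2; q1-a>q3; q1-b>q4; q2-a>q5; q2-b>q4; q3-a>q6; q3-b>q7; q4-a>q8; q4-b>q7; q5-a>q9; q5-b>q7; q6-a>q10; q6-b>q11; q7-a>q12; q7-b>q11; q8-a>q13; q8-b>q11; q9-a>q10; q9-b>q11; q10-a>q14; q10-b>q15; q11-a>q16; q11-b>q15; q12-a>q17; q12-b>q15; q13-a>q14; q13-b>q15; q14-a>q18; q14-b>q19; q15-a>q20; q15-b>q19; q16-a>q21; q16-b>q19; q17-a>q18; q17-b>q19; q18-a>q18; q18-b>q19; q19-a>q20; q19-b>q19; q20-a>q21; q20-b>q19; q21-a>q18; q21-b>q19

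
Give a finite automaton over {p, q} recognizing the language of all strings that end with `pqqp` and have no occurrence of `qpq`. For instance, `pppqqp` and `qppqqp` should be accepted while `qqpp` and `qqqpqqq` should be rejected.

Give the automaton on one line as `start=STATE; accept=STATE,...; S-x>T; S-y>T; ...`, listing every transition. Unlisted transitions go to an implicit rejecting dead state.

start=s0; accept=s7; s0-p>s1; s0-q>s2; s1-p>s1; s1-q>s3; s2-p>s4; s2-q>s2; s3-p>s4; s3-q>s5; s4-p>s1; s4-q>s6; s5-p>s7; s5-q>s2; s6-p>s6; s6-q>s6; s7-p>s1; s7-q>s6

Handle the two conditions separately and then intersect. The first has 5 states tracking how much of the suffix `pqqp` has currently been matched; the second has 4 states tracking partial matches of the forbidden pattern `qpq`. A product state is a pair (one from each), accepting exactly when both do. Equivalent product states are then merged.
With 8 states:
        p   q  
>  s0   s1  s2 
   s1   s1  s3 
   s2   s4  s2 
   s3   s4  s5 
   s4   s1  s6 
   s5   s7  s2 
   s6   s6  s6 
 * s7   s1  s6 
(> = start, * = accepting)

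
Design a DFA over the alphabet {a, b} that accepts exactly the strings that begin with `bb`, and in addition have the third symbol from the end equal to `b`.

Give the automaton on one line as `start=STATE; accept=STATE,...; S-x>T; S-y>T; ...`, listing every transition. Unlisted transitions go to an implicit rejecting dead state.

Build one automaton per condition and run them in lockstep. One (4 states) tracks whether the input so far still matches the prefix `bb`; the other (15 states) tracks the last 3 symbols read. Each combined state is a pair, one component from each; accept when both components accept. Minimizing collapses redundant product states.
          a    b  
>  q0     q1   q2 
   q1     q1   q1 
   q2     q1   q3 
   q3     q4   q5 
 * q4     q6   q7 
 * q5     q4   q5 
 * q6     q8   q9 
 * q7    q10   q3 
   q8     q8   q9 
   q9    q10   q3 
   q10    q6   q7 
(> = start, * = accepting)

start=q0; accept=q4,q5,q6,q7; q0-a>q1; q0-b>q2; q1-a>q1; q1-b>q1; q2-a>q1; q2-b>q3; q3-a>q4; q3-b>q5; q4-a>q6; q4-b>q7; q5-a>q4; q5-b>q5; q6-a>q8; q6-b>q9; q7-a>q10; q7-b>q3; q8-a>q8; q8-b>q9; q9-a>q10; q9-b>q3; q10-a>q6; q10-b>q7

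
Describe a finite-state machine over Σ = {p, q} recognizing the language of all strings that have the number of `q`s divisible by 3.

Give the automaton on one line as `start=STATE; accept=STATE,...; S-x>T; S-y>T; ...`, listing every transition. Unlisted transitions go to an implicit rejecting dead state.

start=S0; accept=S0; S0-p>S0; S0-q>S1; S1-p>S1; S1-q>S2; S2-p>S2; S2-q>S0

The only thing that matters is how many `q`s have appeared, reduced mod 3. Use one state per residue: S0 for 0, …, S2 for 2. Reading `q` moves to the next residue; anything else stays put. S0 is accepting.
With 3 states:
        p   q  
>* S0   S0  S1 
   S1   S1  S2 
   S2   S2  S0 
(> = start, * = accepting)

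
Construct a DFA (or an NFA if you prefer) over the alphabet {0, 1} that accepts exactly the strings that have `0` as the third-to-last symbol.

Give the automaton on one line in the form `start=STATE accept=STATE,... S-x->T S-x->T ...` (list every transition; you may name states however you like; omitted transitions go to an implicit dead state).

Because acceptance depends on a position counted from the end, the machine has to buffer the most recent 3 symbols. Make each state the string of the last up-to-3 symbols read; on input `x` shift the window left and append `x`. Accept when the buffered window has length 3 and begins with `0`.
          0    1  
>  q0     q1   q2 
   q1     q3   q4 
   q2     q5   q6 
   q3     q7   q8 
   q4     q9  q10 
   q5    q11  q12 
   q6    q13  q14 
 * q7     q7   q8 
 * q8     q9  q10 
 * q9    q11  q12 
 * q10   q13  q14 
   q11    q7   q8 
   q12    q9  q10 
   q13   q11  q12 
   q14   q13  q14 
(> = start, * = accepting)

start=q0 accept=q7,q8,q9,q10 q0-0->q1 q0-1->q2 q1-0->q3 q1-1->q4 q2-0->q5 q2-1->q6 q3-0->q7 q3-1->q8 q4-0->q9 q4-1->q10 q5-0->q11 q5-1->q12 q6-0->q13 q6-1->q14 q7-0->q7 q7-1->q8 q8-0->q9 q8-1->q10 q9-0->q11 q9-1->q12 q10-0->q13 q10-1->q14 q11-0->q7 q11-1->q8 q12-0->q9 q12-1->q10 q13-0->q11 q13-1->q12 q14-0->q13 q14-1->q14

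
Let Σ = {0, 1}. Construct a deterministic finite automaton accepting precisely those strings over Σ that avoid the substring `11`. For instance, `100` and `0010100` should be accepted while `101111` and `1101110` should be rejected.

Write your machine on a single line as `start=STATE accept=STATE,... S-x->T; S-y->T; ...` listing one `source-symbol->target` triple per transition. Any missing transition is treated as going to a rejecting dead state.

This is the complement of 'contains `11`'. Use the same substring-matching states — q0 through q2 holding how much of `11` has just been matched — but flip the accepting set: everything except the trap q2 accepts.
A 3-state machine:
        0   1  
>* q0   q0  q1 
 * q1   q0  q2 
   q2   q2  q2 
(> = start, * = accepting)

start=q0; accept=q0,q1; q0-0->q0; q0-1->q1; q1-0->q0; q1-1->q2; q2-0->q2; q2-1->q2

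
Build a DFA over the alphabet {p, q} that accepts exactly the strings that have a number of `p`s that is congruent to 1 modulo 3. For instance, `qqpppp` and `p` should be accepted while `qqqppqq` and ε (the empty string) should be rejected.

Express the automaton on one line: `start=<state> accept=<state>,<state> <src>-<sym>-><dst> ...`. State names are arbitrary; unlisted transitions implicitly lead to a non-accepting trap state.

start=s0 accept=s1 s0-p->s1 s0-q->s0 s1-p->s2 s1-q->s1 s2-p->s0 s2-q->s2

Keep the running count of `p`s modulo 3: each `p` advances along the cycle s0 → s1 → s2 → s0 while other symbols loop. Accept at s1.
3 states suffice.
        p   q  
>  s0   s1  s0 
 * s1   s2  s1 
   s2   s0  s2 
(> = start, * = accepting)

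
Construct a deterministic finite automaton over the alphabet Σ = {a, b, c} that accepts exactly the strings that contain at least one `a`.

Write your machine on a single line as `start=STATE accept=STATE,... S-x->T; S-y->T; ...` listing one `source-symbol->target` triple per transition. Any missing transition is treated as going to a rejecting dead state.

start=s0; accept=s1,s2; s0-a->s1; s0-b->s0; s0-c->s0; s1-a->s2; s1-b->s1; s1-c->s1; s2-a->s2; s2-b->s2; s2-c->s2

Only the number of `a`s matters, and only up to 2. Make a chain s0 → s1 → s2 advanced by each `a` (with s2 absorbing); every other symbol self-loops. The accepting set is {s1, s2}.
A 3-state machine:
        a   b   c  
>  s0   s1  s0  s0 
 * s1   s2  s1  s1 
 * s2   s2  s2  s2 
(> = start, * = accepting)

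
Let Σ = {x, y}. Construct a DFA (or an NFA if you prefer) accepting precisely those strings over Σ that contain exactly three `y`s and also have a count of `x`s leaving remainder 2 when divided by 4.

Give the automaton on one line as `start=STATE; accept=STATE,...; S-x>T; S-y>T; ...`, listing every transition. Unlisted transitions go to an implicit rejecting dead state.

start=q0; accept=q15; q0-x>q1; q0-y>q2; q1-x>q3; q1-y>q4; q2-x>q4; q2-y>q5; q3-x>q6; q3-y>q7; q4-x>q7; q4-y>q8; q5-x>q8; q5-y>q9; q6-x>q0; q6-y>q10; q7-x>q10; q7-y>q11; q8-x>q11; q8-y>q12; q9-x>q12; q9-y>q13; q10-x>q2; q10-y>q14; q11-x>q14; q11-y>q15; q12-x>q15; q12-y>q13; q13-x>q13; q13-y>q13; q14-x>q5; q14-y>q16; q15-x>q16; q15-y>q13; q16-x>q9; q16-y>q13

Run two small machines in parallel and take their product. The first has 5 states tracking the count of `y`s, saturating at 4; the second has 4 states tracking the count of `x`s modulo 4. A product state is a pair (one from each), accepting exactly when both do. Minimizing collapses redundant product states.
          x    y  
>  q0     q1   q2 
   q1     q3   q4 
   q2     q4   q5 
   q3     q6   q7 
   q4     q7   q8 
   q5     q8   q9 
   q6     q0  q10 
   q7    q10  q11 
   q8    q11  q12 
   q9    q12  q13 
   q10    q2  q14 
   q11   q14  q15 
   q12   q15  q13 
   q13   q13  q13 
   q14    q5  q16 
 * q15   q16  q13 
   q16    q9  q13 
(> = start, * = accepting)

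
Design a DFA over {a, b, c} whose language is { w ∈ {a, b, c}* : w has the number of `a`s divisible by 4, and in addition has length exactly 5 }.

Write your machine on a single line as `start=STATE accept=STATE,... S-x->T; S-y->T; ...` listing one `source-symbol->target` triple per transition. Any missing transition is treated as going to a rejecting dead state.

Build one automaton per condition and run them in lockstep. The first has 4 states tracking the count of `a`s modulo 4; the second has 7 states tracking the input length, saturating at 6. A product state is a pair (one from each), accepting exactly when both do.
A 22-state machine:
          a    b    c  
>  q0     q1   q2   q2 
   q1     q3   q4   q4 
   q2     q4   q5   q5 
   q3     q6   q7   q7 
   q4     q7   q8   q8 
   q5     q8   q9   q9 
   q6    q10  q11  q11 
   q7    q11  q12  q12 
   q8    q12  q13  q13 
   q9    q13  q10  q10 
   q10   q14  q15  q15 
   q11   q15  q16  q16 
   q12   q16  q17  q17 
   q13   q17  q14  q14 
   q14   q18  q19  q19 
 * q15   q19  q20  q20 
   q16   q20  q21  q21 
   q17   q21  q18  q18 
   q18   q21  q18  q18 
   q19   q18  q19  q19 
   q20   q19  q20  q20 
   q21   q20  q21  q21 
(> = start, * = accepting)

start=q0; accept=q15; q0-a->q1; q0-b->q2; q0-c->q2; q1-a->q3; q1-b->q4; q1-c->q4; q2-a->q4; q2-b->q5; q2-c->q5; q3-a->q6; q3-b->q7; q3-c->q7; q4-a->q7; q4-b->q8; q4-c->q8; q5-a->q8; q5-b->q9; q5-c->q9; q6-a->q10; q6-b->q11; q6-c->q11; q7-a->q11; q7-b->q12; q7-c->q12; q8-a->q12; q8-b->q13; q8-c->q13; q9-a->q13; q9-b->q10; q9-c->q10; q10-a->q14; q10-b->q15; q10-c->q15; q11-a->q15; q11-b->q16; q11-c->q16; q12-a->q16; q12-b->q17; q12-c->q17; q13-a->q17; q13-b->q14; q13-c->q14; q14-a->q18; q14-b->q19; q14-c->q19; q15-a->q19; q15-b->q20; q15-c->q20; q16-a->q20; q16-b->q21; q16-c->q21; q17-a->q21; q17-b->q18; q17-c->q18; q18-a->q21; q18-b->q18; q18-c->q18; q19-a->q18; q19-b->q19; q19-c->q19; q20-a->q19; q20-b->q20; q20-c->q20; q21-a->q20; q21-b->q21; q21-c->q21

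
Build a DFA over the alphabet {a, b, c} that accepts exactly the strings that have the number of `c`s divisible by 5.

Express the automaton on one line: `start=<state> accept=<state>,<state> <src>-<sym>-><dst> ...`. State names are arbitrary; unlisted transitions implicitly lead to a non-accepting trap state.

start=q0 accept=q0 q0-a->q0 q0-b->q0 q0-c->q1 q1-a->q1 q1-b->q1 q1-c->q2 q2-a->q2 q2-b->q2 q2-c->q3 q3-a->q3 q3-b->q3 q3-c->q4 q4-a->q4 q4-b->q4 q4-c->q0

Keep the running count of `c`s modulo 5: each `c` advances along the cycle q0 → q1 → q2 → q3 → q4 → q0 while other symbols loop. Accept at q0.
5 states suffice.
        a   b   c  
>* q0   q0  q0  q1 
   q1   q1  q1  q2 
   q2   q2  q2  q3 
   q3   q3  q3  q4 
   q4   q4  q4  q0 
(> = start, * = accepting)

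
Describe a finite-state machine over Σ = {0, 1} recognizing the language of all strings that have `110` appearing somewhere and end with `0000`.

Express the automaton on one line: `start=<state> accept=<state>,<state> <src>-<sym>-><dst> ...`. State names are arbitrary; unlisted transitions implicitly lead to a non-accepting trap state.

start=A accept=G A-0->A A-1->B B-0->A B-1->C C-0->D C-1->C D-0->E D-1->C E-0->F E-1->C F-0->G F-1->C G-0->G G-1->C

Run two small machines in parallel and take their product. One (4 states) tracks whether and how much of `110` has been seen; the other (5 states) tracks how much of the suffix `0000` has currently been matched. Each combined state is a pair, one component from each; accept when both components accept. Minimizing collapses redundant product states.
7 states suffice.
       0  1 
>  A   A  B 
   B   A  C 
   C   D  C 
   D   E  C 
   E   F  C 
   F   G  C 
 * G   G  C 
(> = start, * = accepting)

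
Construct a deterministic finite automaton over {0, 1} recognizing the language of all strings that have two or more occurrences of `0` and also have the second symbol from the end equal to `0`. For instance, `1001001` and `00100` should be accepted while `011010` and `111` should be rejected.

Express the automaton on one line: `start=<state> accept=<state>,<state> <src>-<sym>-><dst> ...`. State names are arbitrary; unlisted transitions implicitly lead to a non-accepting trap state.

start=q0 accept=q3,q7,q8,q11 q0-0->q1 q0-1->q2 q1-0->q3 q1-1->q4 q2-0->q5 q2-1->q6 q3-0->q7 q3-1->q8 q4-0->q9 q4-1->q10 q5-0->q3 q5-1->q4 q6-0->q5 q6-1->q6 q7-0->q7 q7-1->q11 q8-0->q12 q8-1->q13 q9-0->q7 q9-1->q8 q10-0->q9 q10-1->q10 q11-0->q12 q11-1->q14 q12-0->q7 q12-1->q11 q13-0->q12 q13-1->q13 q14-0->q12 q14-1->q14

Build one automaton per condition and run them in lockstep. The first has 4 states tracking the count of `0`s, saturating at 3; the second has 7 states tracking the last 2 symbols read. A product state is a pair (one from each), accepting exactly when both do.
With 15 states:
          0    1  
>  q0     q1   q2 
   q1     q3   q4 
   q2     q5   q6 
 * q3     q7   q8 
   q4     q9  q10 
   q5     q3   q4 
   q6     q5   q6 
 * q7     q7  q11 
 * q8    q12  q13 
   q9     q7   q8 
   q10    q9  q10 
 * q11   q12  q14 
   q12    q7  q11 
   q13   q12  q13 
   q14   q12  q14 
(> = start, * = accepting)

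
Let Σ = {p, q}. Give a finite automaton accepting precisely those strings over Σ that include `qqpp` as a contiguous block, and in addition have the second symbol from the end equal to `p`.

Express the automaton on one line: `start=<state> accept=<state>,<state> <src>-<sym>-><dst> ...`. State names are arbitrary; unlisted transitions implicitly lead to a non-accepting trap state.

Run two small machines in parallel and take their product. The first has 5 states tracking whether and how much of `qqpp` has been seen; the second has 7 states tracking the last 2 symbols read. A product state is a pair (one from each), accepting exactly when both do. After merging equivalent states the machine shrinks.
8 states suffice.
       p  q 
>  A   A  B 
   B   A  C 
   C   D  C 
   D   E  B 
 * E   E  F 
 * F   G  H 
   G   E  F 
   H   G  H 
(> = start, * = accepting)

start=A accept=E,F A-p->A A-q->B B-p->A B-q->C C-p->D C-q->C D-p->E D-q->B E-p->E E-q->F F-p->G F-q->H G-p->E G-q->F H-p->G H-q->H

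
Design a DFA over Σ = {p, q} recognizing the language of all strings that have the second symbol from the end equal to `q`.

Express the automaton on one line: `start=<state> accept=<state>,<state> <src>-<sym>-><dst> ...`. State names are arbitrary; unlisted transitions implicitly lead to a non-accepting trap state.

Because acceptance depends on a position counted from the end, the machine has to buffer the most recent 2 symbols. Make each state the string of the last up-to-2 symbols read; on input `x` shift the window left and append `x`. Accept when the buffered window has length 2 and begins with `q`.
        p   q  
>  s0   s1  s2 
   s1   s3  s4 
   s2   s5  s6 
   s3   s3  s4 
   s4   s5  s6 
 * s5   s3  s4 
 * s6   s5  s6 
(> = start, * = accepting)

start=s0 accept=s5,s6 s0-p->s1 s0-q->s2 s1-p->s3 s1-q->s4 s2-p->s5 s2-q->s6 s3-p->s3 s3-q->s4 s4-p->s5 s4-q->s6 s5-p->s3 s5-q->s4 s6-p->s5 s6-q->s6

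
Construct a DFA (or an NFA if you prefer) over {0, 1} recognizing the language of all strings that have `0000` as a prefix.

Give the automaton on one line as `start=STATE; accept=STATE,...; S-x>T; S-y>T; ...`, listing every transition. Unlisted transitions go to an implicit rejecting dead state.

Check the first 4 symbols one by one: q0 through q3 record how many have matched `0000` so far; any wrong symbol goes to the dead state q5. After all 4 match we enter the accepting sink q4.
6 states suffice.
        0   1  
>  q0   q1  q5 
   q1   q2  q5 
   q2   q3  q5 
   q3   q4  q5 
 * q4   q4  q4 
   q5   q5  q5 
(> = start, * = accepting)

start=q0; accept=q4; q0-0>q1; q0-1>q5; q1-0>q2; q1-1>q5; q2-0>q3; q2-1>q5; q3-0>q4; q3-1>q5; q4-0>q4; q4-1>q4; q5-0>q5; q5-1>q5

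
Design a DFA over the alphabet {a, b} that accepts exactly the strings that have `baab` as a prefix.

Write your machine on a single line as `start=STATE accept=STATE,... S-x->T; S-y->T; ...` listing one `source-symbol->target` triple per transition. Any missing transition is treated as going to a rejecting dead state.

Walk along `baab` while the input agrees: from S0 take `b` to S1, and so on. Any deviation drops to the rejecting sink S5. Once S4 is reached the prefix is confirmed and every continuation is accepted.
With 6 states:
        a   b  
>  S0   S5  S1 
   S1   S2  S5 
   S2   S3  S5 
   S3   S5  S4 
 * S4   S4  S4 
   S5   S5  S5 
(> = start, * = accepting)

start=S0; accept=S4; S0-a->S5; S0-b->S1; S1-a->S2; S1-b->S5; S2-a->S3; S2-b->S5; S3-a->S5; S3-b->S4; S4-a->S4; S4-b->S4; S5-a->S5; S5-b->S5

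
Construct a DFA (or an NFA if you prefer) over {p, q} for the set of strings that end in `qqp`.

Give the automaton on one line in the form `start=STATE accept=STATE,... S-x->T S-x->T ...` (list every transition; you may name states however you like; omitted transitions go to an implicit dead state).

Remember how much of `qqp` the current input suffix matches. State A means no match yet; B means the last symbol is `q`; C means the last 2 symbols are `qq`; D means the last 3 symbols are `qqp`. Only D accepts. On a mismatch, fall back to the longest proper suffix that is still a prefix of `qqp`.
       p  q 
>  A   A  B 
   B   A  C 
   C   D  C 
 * D   A  B 
(> = start, * = accepting)

start=A accept=D A-p->A A-q->B B-p->A B-q->C C-p->D C-q->C D-p->A D-q->B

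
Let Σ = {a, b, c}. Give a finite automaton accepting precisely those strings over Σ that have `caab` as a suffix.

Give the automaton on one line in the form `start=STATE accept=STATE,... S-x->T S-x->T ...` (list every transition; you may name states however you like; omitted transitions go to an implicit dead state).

start=s0 accept=s4 s0-a->s0 s0-b->s0 s0-c->s1 s1-a->s2 s1-b->s0 s1-c->s1 s2-a->s3 s2-b->s0 s2-c->s1 s3-a->s0 s3-b->s4 s3-c->s1 s4-a->s0 s4-b->s0 s4-c->s1

Remember how much of `caab` the current input suffix matches. State s0 means no match yet; s1 means the last symbol is `c`; s2 means the last 2 symbols are `ca`; s3 means the last 3 symbols are `caa`; s4 means the last 4 symbols are `caab`. Only s4 accepts. On a mismatch, fall back to the longest proper suffix that is still a prefix of `caab`.
5 states suffice.
        a   b   c  
>  s0   s0  s0  s1 
   s1   s2  s0  s1 
   s2   s3  s0  s1 
   s3   s0  s4  s1 
 * s4   s0  s0  s1 
(> = start, * = accepting)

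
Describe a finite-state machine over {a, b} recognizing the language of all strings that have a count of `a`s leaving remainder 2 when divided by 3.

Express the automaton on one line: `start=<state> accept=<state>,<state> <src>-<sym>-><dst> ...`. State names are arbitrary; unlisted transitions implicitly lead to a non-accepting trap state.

start=q0 accept=q2 q0-a->q1 q0-b->q0 q1-a->q2 q1-b->q1 q2-a->q0 q2-b->q2

The only thing that matters is how many `a`s have appeared, reduced mod 3. Use one state per residue: q0 for 0, …, q2 for 2. Reading `a` moves to the next residue; anything else stays put. q2 is accepting.
A 3-state machine:
        a   b  
>  q0   q1  q0 
   q1   q2  q1 
 * q2   q0  q2 
(> = start, * = accepting)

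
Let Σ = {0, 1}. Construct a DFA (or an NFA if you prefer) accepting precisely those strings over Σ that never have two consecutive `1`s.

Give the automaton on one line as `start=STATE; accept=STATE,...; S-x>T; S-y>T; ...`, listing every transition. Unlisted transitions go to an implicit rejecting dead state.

Track partial matches of the forbidden pattern `11`. State q2 is a dead state reached once `11` has occurred; every other state accepts. q0 means no part of `11` is currently matched.
A 3-state machine:
        0   1  
>* q0   q0  q1 
 * q1   q0  q2 
   q2   q2  q2 
(> = start, * = accepting)

start=q0; accept=q0,q1; q0-0>q0; q0-1>q1; q1-0>q0; q1-1>q2; q2-0>q2; q2-1>q2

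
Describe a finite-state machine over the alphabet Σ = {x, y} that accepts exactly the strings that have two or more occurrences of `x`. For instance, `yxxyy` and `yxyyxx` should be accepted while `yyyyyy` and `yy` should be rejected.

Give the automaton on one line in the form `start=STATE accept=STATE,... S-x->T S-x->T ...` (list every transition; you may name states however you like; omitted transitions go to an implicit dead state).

Count `x`s, saturating at 3: states q0 through q2 mean 0 through 2 `x`s seen; q3 means more than 2. Each `x` increments (capped at q3); other symbols loop. Accept from {q2, q3}.
        x   y  
>  q0   q1  q0 
   q1   q2  q1 
 * q2   q3  q2 
 * q3   q3  q3 
(> = start, * = accepting)

start=q0 accept=q2,q3 q0-x->q1 q0-y->q0 q1-x->q2 q1-y->q1 q2-x->q3 q2-y->q2 q3-x->q3 q3-y->q3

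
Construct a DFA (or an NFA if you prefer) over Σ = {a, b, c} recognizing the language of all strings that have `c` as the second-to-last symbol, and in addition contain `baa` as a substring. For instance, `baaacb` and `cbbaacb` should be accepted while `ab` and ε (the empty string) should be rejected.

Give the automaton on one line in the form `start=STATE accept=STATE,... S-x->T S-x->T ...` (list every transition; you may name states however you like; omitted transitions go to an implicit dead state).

Handle the two conditions separately and then intersect. The first has 13 states tracking the last 2 symbols read; the second has 4 states tracking whether and how much of `baa` has been seen. A product state is a pair (one from each), accepting exactly when both do.
22 states suffice.
          a    b    c  
>  q0     q1   q2   q3 
   q1     q4   q5   q6 
   q2     q7   q8   q9 
   q3    q10  q11  q12 
   q4     q4   q5   q6 
   q5     q7   q8   q9 
   q6    q10  q11  q12 
   q7    q13   q5   q6 
   q8     q7   q8   q9 
   q9    q10  q11  q12 
   q10    q4   q5   q6 
   q11    q7   q8   q9 
   q12   q10  q11  q12 
   q13   q13  q14  q15 
   q14   q16  q17  q18 
   q15   q19  q20  q21 
   q16   q13  q14  q15 
   q17   q16  q17  q18 
   q18   q19  q20  q21 
 * q19   q13  q14  q15 
 * q20   q16  q17  q18 
 * q21   q19  q20  q21 
(> = start, * = accepting)

start=q0 accept=q19,q20,q21 q0-a->q1 q0-b->q2 q0-c->q3 q1-a->q4 q1-b->q5 q1-c->q6 q2-a->q7 q2-b->q8 q2-c->q9 q3-a->q10 q3-b->q11 q3-c->q12 q4-a->q4 q4-b->q5 q4-c->q6 q5-a->q7 q5-b->q8 q5-c->q9 q6-a->q10 q6-b->q11 q6-c->q12 q7-a->q13 q7-b->q5 q7-c->q6 q8-a->q7 q8-b->q8 q8-c->q9 q9-a->q10 q9-b->q11 q9-c->q12 q10-a->q4 q10-b->q5 q10-c->q6 q11-a->q7 q11-b->q8 q11-c->q9 q12-a->q10 q12-b->q11 q12-c->q12 q13-a->q13 q13-b->q14 q13-c->q15 q14-a->q16 q14-b->q17 q14-c->q18 q15-a->q19 q15-b->q20 q15-c->q21 q16-a->q13 q16-b->q14 q16-c->q15 q17-a->q16 q17-b->q17 q17-c->q18 q18-a->q19 q18-b->q20 q18-c->q21 q19-a->q13 q19-b->q14 q19-c->q15 q20-a->q16 q20-b->q17 q20-c->q18 q21-a->q19 q21-b->q20 q21-c->q21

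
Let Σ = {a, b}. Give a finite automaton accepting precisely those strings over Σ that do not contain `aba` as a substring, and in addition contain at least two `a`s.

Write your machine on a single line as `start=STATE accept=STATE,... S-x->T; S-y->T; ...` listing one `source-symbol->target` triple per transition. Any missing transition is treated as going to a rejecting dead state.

start=s0; accept=s2,s4,s5,s8,s10,s11; s0-a->s1; s0-b->s0; s1-a->s2; s1-b->s3; s2-a->s4; s2-b->s5; s3-a->s6; s3-b->s7; s4-a->s4; s4-b->s8; s5-a->s9; s5-b->s10; s6-a->s9; s6-b->s6; s7-a->s2; s7-b->s7; s8-a->s9; s8-b->s11; s9-a->s9; s9-b->s9; s10-a->s4; s10-b->s10; s11-a->s4; s11-b->s11

Handle the two conditions separately and then intersect. One (4 states) tracks partial matches of the forbidden pattern `aba`; the other (4 states) tracks the count of `a`s, saturating at 3. Each combined state is a pair, one component from each; accept when both components accept.
          a    b  
>  s0     s1   s0 
   s1     s2   s3 
 * s2     s4   s5 
   s3     s6   s7 
 * s4     s4   s8 
 * s5     s9  s10 
   s6     s9   s6 
   s7     s2   s7 
 * s8     s9  s11 
   s9     s9   s9 
 * s10    s4  s10 
 * s11    s4  s11 
(> = start, * = accepting)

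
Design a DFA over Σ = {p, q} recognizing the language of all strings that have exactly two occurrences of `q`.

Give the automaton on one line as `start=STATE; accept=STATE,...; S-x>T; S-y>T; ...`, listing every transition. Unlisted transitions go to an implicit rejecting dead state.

start=S0; accept=S2; S0-p>S0; S0-q>S1; S1-p>S1; S1-q>S2; S2-p>S2; S2-q>S3; S3-p>S3; S3-q>S3

Count `q`s, saturating at 3: states S0 through S2 mean 0 through 2 `q`s seen; S3 means more than 2. Each `q` increments (capped at S3); other symbols loop. Accept from {S2}.
With 4 states:
        p   q  
>  S0   S0  S1 
   S1   S1  S2 
 * S2   S2  S3 
   S3   S3  S3 
(> = start, * = accepting)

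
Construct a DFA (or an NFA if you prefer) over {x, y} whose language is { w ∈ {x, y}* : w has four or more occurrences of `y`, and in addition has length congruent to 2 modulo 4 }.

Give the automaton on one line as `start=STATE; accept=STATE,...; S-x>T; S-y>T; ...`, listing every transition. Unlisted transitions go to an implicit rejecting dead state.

start=A; accept=S; A-x>B; A-y>C; B-x>D; B-y>E; C-x>E; C-y>F; D-x>G; D-y>H; E-x>H; E-y>I; F-x>I; F-y>J; G-x>A; G-y>K; H-x>K; H-y>L; I-x>L; I-y>M; J-x>M; J-y>N; K-x>C; K-y>O; L-x>O; L-y>P; M-x>P; M-y>Q; N-x>Q; N-y>Q; O-x>F; O-y>R; P-x>R; P-y>S; Q-x>S; Q-y>S; R-x>J; R-y>T; S-x>T; S-y>T; T-x>N; T-y>N

Handle the two conditions separately and then intersect. One (6 states) tracks the count of `y`s, saturating at 5; the other (4 states) tracks the input length modulo 4. Each combined state is a pair, one component from each; accept when both components accept. Minimizing collapses redundant product states.
20 states suffice.
       x  y 
>  A   B  C 
   B   D  E 
   C   E  F 
   D   G  H 
   E   H  I 
   F   I  J 
   G   A  K 
   H   K  L 
   I   L  M 
   J   M  N 
   K   C  O 
   L   O  P 
   M   P  Q 
   N   Q  Q 
   O   F  R 
   P   R  S 
   Q   S  S 
   R   J  T 
 * S   T  T 
   T   N  N 
(> = start, * = accepting)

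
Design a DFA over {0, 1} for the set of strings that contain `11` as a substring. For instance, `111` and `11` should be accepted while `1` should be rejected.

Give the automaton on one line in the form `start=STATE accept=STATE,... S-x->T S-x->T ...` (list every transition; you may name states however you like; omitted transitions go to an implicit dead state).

start=s0 accept=s2 s0-0->s0 s0-1->s1 s1-0->s0 s1-1->s2 s2-0->s2 s2-1->s2

Track how much of `11` has been matched so far: state s0 is no progress, s2 is the absorbing accept state reached once `11` has occurred. Intermediate states record partial matches; on a mismatch, fall back to the longest reusable overlap.
With 3 states:
        0   1  
>  s0   s0  s1 
   s1   s0  s2 
 * s2   s2  s2 
(> = start, * = accepting)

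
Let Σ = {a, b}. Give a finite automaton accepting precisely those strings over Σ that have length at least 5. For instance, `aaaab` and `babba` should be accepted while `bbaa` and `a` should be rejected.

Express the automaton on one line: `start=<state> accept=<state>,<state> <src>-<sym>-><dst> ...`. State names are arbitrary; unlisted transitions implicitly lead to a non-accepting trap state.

start=q0 accept=q5,q6 q0-a->q1 q0-b->q1 q1-a->q2 q1-b->q2 q2-a->q3 q2-b->q3 q3-a->q4 q3-b->q4 q4-a->q5 q4-b->q5 q5-a->q6 q5-b->q6 q6-a->q6 q6-b->q6

Count input length up to 6: every symbol moves from q0 toward q6, which means 'more than 5' and absorbs. Accept from {q5, q6}.
A 7-state machine:
        a   b  
>  q0   q1  q1 
   q1   q2  q2 
   q2   q3  q3 
   q3   q4  q4 
   q4   q5  q5 
 * q5   q6  q6 
 * q6   q6  q6 
(> = start, * = accepting)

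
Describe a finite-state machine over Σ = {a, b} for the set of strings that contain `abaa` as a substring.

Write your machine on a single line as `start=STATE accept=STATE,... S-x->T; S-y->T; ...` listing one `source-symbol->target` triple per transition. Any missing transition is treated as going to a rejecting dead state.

Track how much of `abaa` has been matched so far: state S0 is no progress, S4 is the absorbing accept state reached once `abaa` has occurred. Intermediate states record partial matches; on a mismatch, fall back to the longest reusable overlap.
With 5 states:
        a   b  
>  S0   S1  S0 
   S1   S1  S2 
   S2   S3  S0 
   S3   S4  S2 
 * S4   S4  S4 
(> = start, * = accepting)

start=S0; accept=S4; S0-a->S1; S0-b->S0; S1-a->S1; S1-b->S2; S2-a->S3; S2-b->S0; S3-a->S4; S3-b->S2; S4-a->S4; S4-b->S4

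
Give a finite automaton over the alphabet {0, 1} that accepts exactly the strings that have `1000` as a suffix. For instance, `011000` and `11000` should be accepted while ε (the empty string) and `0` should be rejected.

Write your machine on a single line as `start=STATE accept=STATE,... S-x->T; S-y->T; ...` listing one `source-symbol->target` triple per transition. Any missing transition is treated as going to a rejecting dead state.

start=q0; accept=q4; q0-0->q0; q0-1->q1; q1-0->q2; q1-1->q1; q2-0->q3; q2-1->q1; q3-0->q4; q3-1->q1; q4-0->q0; q4-1->q1

Remember how much of `1000` the current input suffix matches. State q0 means no match yet; q1 means the last symbol is `1`; q2 means the last 2 symbols are `10`; q3 means the last 3 symbols are `100`; q4 means the last 4 symbols are `1000`. Only q4 accepts. On a mismatch, fall back to the longest proper suffix that is still a prefix of `1000`.
5 states suffice.
        0   1  
>  q0   q0  q1 
   q1   q2  q1 
   q2   q3  q1 
   q3   q4  q1 
 * q4   q0  q1 
(> = start, * = accepting)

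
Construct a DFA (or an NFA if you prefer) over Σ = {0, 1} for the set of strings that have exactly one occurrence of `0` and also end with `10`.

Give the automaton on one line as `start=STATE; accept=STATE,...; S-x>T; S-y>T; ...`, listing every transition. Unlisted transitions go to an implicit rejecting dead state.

Handle the two conditions separately and then intersect. One (3 states) tracks the count of `0`s, saturating at 2; the other (3 states) tracks how much of the suffix `10` has currently been matched. Each combined state is a pair, one component from each; accept when both components accept. Equivalent product states are then merged.
        0   1  
>  q0   q1  q2 
   q1   q1  q1 
   q2   q3  q2 
 * q3   q1  q1 
(> = start, * = accepting)

start=q0; accept=q3; q0-0>q1; q0-1>q2; q1-0>q1; q1-1>q1; q2-0>q3; q2-1>q2; q3-0>q1; q3-1>q1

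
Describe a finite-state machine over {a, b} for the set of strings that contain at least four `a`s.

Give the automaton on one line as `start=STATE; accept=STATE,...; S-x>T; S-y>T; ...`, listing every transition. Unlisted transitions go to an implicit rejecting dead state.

Only the number of `a`s matters, and only up to 5. Make a chain q0 → q1 → q2 → q3 → q4 → q5 advanced by each `a` (with q5 absorbing); every other symbol self-loops. The accepting set is {q4, q5}.
6 states suffice.
        a   b  
>  q0   q1  q0 
   q1   q2  q1 
   q2   q3  q2 
   q3   q4  q3 
 * q4   q5  q4 
 * q5   q5  q5 
(> = start, * = accepting)

start=q0; accept=q4,q5; q0-a>q1; q0-b>q0; q1-a>q2; q1-b>q1; q2-a>q3; q2-b>q2; q3-a>q4; q3-b>q3; q4-a>q5; q4-b>q4; q5-a>q5; q5-b>q5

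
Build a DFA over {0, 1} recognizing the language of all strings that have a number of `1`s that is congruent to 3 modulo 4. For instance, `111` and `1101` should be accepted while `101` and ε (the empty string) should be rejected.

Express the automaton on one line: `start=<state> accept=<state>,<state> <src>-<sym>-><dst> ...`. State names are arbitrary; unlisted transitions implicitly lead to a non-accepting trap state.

start=S0 accept=S3 S0-0->S0 S0-1->S1 S1-0->S1 S1-1->S2 S2-0->S2 S2-1->S3 S3-0->S3 S3-1->S0

The only thing that matters is how many `1`s have appeared, reduced mod 4. Use one state per residue: S0 for 0, …, S3 for 3. Reading `1` moves to the next residue; anything else stays put. S3 is accepting.
With 4 states:
        0   1  
>  S0   S0  S1 
   S1   S1  S2 
   S2   S2  S3 
 * S3   S3  S0 
(> = start, * = accepting)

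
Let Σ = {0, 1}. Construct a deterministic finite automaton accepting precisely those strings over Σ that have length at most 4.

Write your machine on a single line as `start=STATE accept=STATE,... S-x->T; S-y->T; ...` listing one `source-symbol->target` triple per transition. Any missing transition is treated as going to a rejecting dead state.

We only need to distinguish lengths 0, 1, …, 4, and '>4'. Chain S0 → S1 → S2 → S3 → S4 → S5 on every symbol, with S5 looping. Accepting states: {S0, S1, S2, S3, S4}.
6 states suffice.
        0   1  
>* S0   S1  S1 
 * S1   S2  S2 
 * S2   S3  S3 
 * S3   S4  S4 
 * S4   S5  S5 
   S5   S5  S5 
(> = start, * = accepting)

start=S0; accept=S0,S1,S2,S3,S4; S0-0->S1; S0-1->S1; S1-0->S2; S1-1->S2; S2-0->S3; S2-1->S3; S3-0->S4; S3-1->S4; S4-0->S5; S4-1->S5; S5-0->S5; S5-1->S5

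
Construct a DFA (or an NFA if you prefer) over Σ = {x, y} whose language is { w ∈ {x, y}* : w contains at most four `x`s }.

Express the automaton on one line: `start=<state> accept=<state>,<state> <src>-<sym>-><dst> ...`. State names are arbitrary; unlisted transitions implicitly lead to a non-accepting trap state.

Only the number of `x`s matters, and only up to 5. Make a chain q0 → q1 → q2 → q3 → q4 → q5 advanced by each `x` (with q5 absorbing); every other symbol self-loops. The accepting set is {q0, q1, q2, q3, q4}.
A 6-state machine:
        x   y  
>* q0   q1  q0 
 * q1   q2  q1 
 * q2   q3  q2 
 * q3   q4  q3 
 * q4   q5  q4 
   q5   q5  q5 
(> = start, * = accepting)

start=q0 accept=q0,q1,q2,q3,q4 q0-x->q1 q0-y->q0 q1-x->q2 q1-y->q1 q2-x->q3 q2-y->q2 q3-x->q4 q3-y->q3 q4-x->q5 q4-y->q4 q5-x->q5 q5-y->q5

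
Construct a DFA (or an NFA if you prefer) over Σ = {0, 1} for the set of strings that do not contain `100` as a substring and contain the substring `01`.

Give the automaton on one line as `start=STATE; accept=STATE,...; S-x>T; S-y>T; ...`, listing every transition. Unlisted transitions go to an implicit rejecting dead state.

start=S0; accept=S3,S5; S0-0>S1; S0-1>S2; S1-0>S1; S1-1>S3; S2-0>S4; S2-1>S2; S3-0>S5; S3-1>S3; S4-0>S6; S4-1>S3; S5-0>S7; S5-1>S3; S6-0>S6; S6-1>S7; S7-0>S7; S7-1>S7

Build one automaton per condition and run them in lockstep. One (4 states) tracks partial matches of the forbidden pattern `100`; the other (3 states) tracks whether and how much of `01` has been seen. Each combined state is a pair, one component from each; accept when both components accept.
An 8-state machine:
        0   1  
>  S0   S1  S2 
   S1   S1  S3 
   S2   S4  S2 
 * S3   S5  S3 
   S4   S6  S3 
 * S5   S7  S3 
   S6   S6  S7 
   S7   S7  S7 
(> = start, * = accepting)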